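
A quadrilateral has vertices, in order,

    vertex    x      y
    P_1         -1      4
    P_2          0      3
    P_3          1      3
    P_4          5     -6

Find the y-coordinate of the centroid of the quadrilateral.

4/39

Apply Gauss's area formula. First the cross-terms c_i = x_i·y_{i+1} − x_{i+1}·y_i:
  -3, -3, -21, 14  ⇒  2A = -13, A = -6.5.
Then Σ (y_i + y_{i+1})·c_i = -4, so ȳ = -4 / (6·(-6.5)) = 4/39.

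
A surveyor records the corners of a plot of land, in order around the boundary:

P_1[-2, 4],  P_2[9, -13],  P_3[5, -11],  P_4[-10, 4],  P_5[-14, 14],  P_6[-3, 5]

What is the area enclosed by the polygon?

124

Apply the shoelace formula: 2A = Σ (x_i·y_{i+1} − x_{i+1}·y_i), indices taken mod 6.
Cross-terms: -10, -34, -90, -84, -28, -2  ⇒  Σ = -248
Area = |Σ|/2 = 124.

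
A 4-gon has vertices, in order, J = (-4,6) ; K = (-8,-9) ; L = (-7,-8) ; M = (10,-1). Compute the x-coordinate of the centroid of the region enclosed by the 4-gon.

Apply the shoelace (surveyor's) formula. First the cross-terms c_i = x_i·y_{i+1} − x_{i+1}·y_i:
  84, 1, 87, 56  ⇒  2A = 228, A = 114.
Then Σ (x_i + x_{i+1})·c_i = -426, so x̄ = -426 / (6·114) = -71/114.

-71/114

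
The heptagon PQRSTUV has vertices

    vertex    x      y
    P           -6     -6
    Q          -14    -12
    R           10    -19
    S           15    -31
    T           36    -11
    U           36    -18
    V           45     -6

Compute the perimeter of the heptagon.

150

|PQ| = √((-8)² + (-6)²) = √100 = 10
|QR| = √((24)² + (-7)²) = √625 = 25
|RS| = √((5)² + (-12)²) = √169 = 13
|ST| = √((21)² + (20)²) = √841 = 29
|TU| = √((0)² + (-7)²) = √49 = 7
|UV| = √((9)² + (12)²) = √225 = 15
|VP| = √((-51)² + (0)²) = √2601 = 51
Perimeter = 10 + 25 + 13 + 29 + 7 + 15 + 51 = 150.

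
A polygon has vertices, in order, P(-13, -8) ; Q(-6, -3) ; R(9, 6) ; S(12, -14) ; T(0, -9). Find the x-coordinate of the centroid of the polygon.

Apply the surveyor's formula. First the cross-terms c_i = x_i·y_{i+1} − x_{i+1}·y_i:
  -9, -9, -198, -108, -117  ⇒  2A = -441, A = -220.5.
Then Σ (x_i + x_{i+1})·c_i = -3789, so x̄ = -3789 / (6·(-220.5)) = 421/147.

421/147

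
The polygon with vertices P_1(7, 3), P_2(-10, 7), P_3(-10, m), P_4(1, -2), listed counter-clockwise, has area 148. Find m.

Write out the shoelace sum; only the two edges meeting at P_3 involve m:
2·Area = [((-10)·m − (-10)·7) + ((-10)·(-2) − 1·m)] + 96
       = -11·m + 186 = 296
⇒ m = -10.

-10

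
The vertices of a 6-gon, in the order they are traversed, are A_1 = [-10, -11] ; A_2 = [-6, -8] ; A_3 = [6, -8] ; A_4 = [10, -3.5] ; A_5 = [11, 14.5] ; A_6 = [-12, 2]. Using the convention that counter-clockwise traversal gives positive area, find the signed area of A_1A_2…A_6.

Apply Gauss's area formula: 2A = Σ (x_i·y_{i+1} − x_{i+1}·y_i), indices taken mod 6.
Σ = (14) + (96) + (59) + (183.5) + (196) + (152) = 700.5
Signed area = Σ/2 = 350.25 (positive ⇒ counter-clockwise traversal).

350.25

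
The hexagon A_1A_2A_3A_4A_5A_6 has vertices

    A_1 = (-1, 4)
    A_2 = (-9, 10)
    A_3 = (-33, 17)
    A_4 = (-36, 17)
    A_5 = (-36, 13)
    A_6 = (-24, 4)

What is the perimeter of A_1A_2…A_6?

|A_1A_2| = √((-8)² + (6)²) = √100 = 10
|A_2A_3| = √((-24)² + (7)²) = √625 = 25
|A_3A_4| = √((-3)² + (0)²) = √9 = 3
|A_4A_5| = √((0)² + (-4)²) = √16 = 4
|A_5A_6| = √((12)² + (-9)²) = √225 = 15
|A_6A_1| = √((23)² + (0)²) = √529 = 23
Perimeter = 10 + 25 + 3 + 4 + 15 + 23 = 80.

80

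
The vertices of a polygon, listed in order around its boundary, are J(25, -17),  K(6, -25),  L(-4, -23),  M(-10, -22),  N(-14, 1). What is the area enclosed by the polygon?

504

Σ = (-523) + (-238) + (-142) + (-318) + (213) = -1008
Area = |Σ|/2 = 504.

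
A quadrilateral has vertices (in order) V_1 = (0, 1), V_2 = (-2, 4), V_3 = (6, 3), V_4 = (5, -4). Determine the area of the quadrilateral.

31

Cross-terms: 2, -30, -39, 5  ⇒  Σ = -62
Area = |Σ|/2 = 31.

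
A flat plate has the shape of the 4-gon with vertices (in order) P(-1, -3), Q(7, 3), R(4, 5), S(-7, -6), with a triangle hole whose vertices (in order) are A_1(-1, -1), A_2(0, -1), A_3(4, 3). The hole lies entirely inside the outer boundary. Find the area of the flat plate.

31.5

Outer boundary:
Apply the surveyor's formula: 2A = Σ (x_i·y_{i+1} − x_{i+1}·y_i), indices taken mod 4.
Cross-terms: 18, 23, 11, 15  ⇒  Σ = 67
Area = |Σ|/2 = 33.5.
Hole:
Cross-terms: 1, 4, -1  ⇒  Σ = 4
Area = |Σ|/2 = 2.
Net area = 33.5 − 2 = 31.5.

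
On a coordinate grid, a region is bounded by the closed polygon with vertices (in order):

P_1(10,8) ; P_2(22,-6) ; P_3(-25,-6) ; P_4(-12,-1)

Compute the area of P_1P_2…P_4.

325.5

Apply the shoelace formula: 2A = Σ (x_i·y_{i+1} − x_{i+1}·y_i), indices taken mod 4.
Cross-terms: -236, -282, -47, -86  ⇒  Σ = -651
Area = |Σ|/2 = 325.5.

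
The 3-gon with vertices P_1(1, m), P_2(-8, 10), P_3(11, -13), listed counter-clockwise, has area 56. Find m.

Write out the shoelace sum; only the two edges meeting at P_1 involve m:
2·Area = [(11·m − 1·(-13)) + (1·10 − (-8)·m)] + -6
       = 19·m + 17 = 112
⇒ m = 5.

5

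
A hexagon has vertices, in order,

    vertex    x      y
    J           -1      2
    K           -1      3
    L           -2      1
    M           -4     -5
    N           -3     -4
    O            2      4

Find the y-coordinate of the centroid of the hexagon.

-2/69

Apply Gauss's area formula. First the cross-terms c_i = x_i·y_{i+1} − x_{i+1}·y_i:
  -1, 5, 14, 1, -4, 8  ⇒  2A = 23, A = 11.5.
Then Σ (y_i + y_{i+1})·c_i = -2, so ȳ = -2 / (6·11.5) = -2/69.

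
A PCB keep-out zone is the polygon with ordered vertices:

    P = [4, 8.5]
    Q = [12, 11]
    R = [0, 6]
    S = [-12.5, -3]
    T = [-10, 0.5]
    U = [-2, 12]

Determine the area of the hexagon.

65.625

Apply the surveyor's formula: 2A = Σ (x_i·y_{i+1} − x_{i+1}·y_i), indices taken mod 6.
Σ = (-58) + (72) + (75) + (-36.25) + (-119) + (-65) = -131.25
Area = |Σ|/2 = 65.625.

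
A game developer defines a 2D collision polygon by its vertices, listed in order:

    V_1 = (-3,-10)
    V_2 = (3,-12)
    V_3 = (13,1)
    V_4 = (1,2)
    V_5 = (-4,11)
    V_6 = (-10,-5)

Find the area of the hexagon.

Apply Gauss's area formula: 2A = Σ (x_i·y_{i+1} − x_{i+1}·y_i), indices taken mod 6.
V_1→V_2: (-3)(-12) − (3)(-10) = 66
V_2→V_3: (3)(1) − (13)(-12) = 159
V_3→V_4: (13)(2) − (1)(1) = 25
V_4→V_5: (1)(11) − (-4)(2) = 19
V_5→V_6: (-4)(-5) − (-10)(11) = 130
V_6→V_1: (-10)(-10) − (-3)(-5) = 85
Σ = 484
Area = |Σ|/2 = 242.

242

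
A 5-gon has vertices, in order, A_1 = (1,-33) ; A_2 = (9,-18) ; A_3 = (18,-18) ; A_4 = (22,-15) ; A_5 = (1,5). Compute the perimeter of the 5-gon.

|A_1A_2| = √((8)² + (15)²) = √289 = 17
|A_2A_3| = √((9)² + (0)²) = √81 = 9
|A_3A_4| = √((4)² + (3)²) = √25 = 5
|A_4A_5| = √((-21)² + (20)²) = √841 = 29
|A_5A_1| = √((0)² + (-38)²) = √1444 = 38
Perimeter = 17 + 9 + 5 + 29 + 38 = 98.

98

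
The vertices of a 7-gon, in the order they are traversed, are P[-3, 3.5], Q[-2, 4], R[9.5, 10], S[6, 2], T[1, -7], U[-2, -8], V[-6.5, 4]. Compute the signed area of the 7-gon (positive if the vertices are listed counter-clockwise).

-120.375

Apply the surveyor's formula: 2A = Σ (x_i·y_{i+1} − x_{i+1}·y_i), indices taken mod 7.
Σ = (-5) + (-58) + (-41) + (-44) + (-22) + (-60) + (-10.75) = -240.75
Signed area = Σ/2 = -120.375 (negative ⇒ clockwise traversal).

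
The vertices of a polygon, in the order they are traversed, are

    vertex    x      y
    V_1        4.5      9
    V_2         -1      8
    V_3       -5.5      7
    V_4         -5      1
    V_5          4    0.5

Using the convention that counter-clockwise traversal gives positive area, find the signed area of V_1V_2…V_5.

Apply Gauss's area formula: 2A = Σ (x_i·y_{i+1} − x_{i+1}·y_i), indices taken mod 5.
V_1→V_2: (4.5)(8) − (-1)(9) = 45
V_2→V_3: (-1)(7) − (-5.5)(8) = 37
V_3→V_4: (-5.5)(1) − (-5)(7) = 29.5
V_4→V_5: (-5)(0.5) − (4)(1) = -6.5
V_5→V_1: (4)(9) − (4.5)(0.5) = 33.75
Σ = 138.75
Signed area = Σ/2 = 69.375 (positive ⇒ counter-clockwise traversal).

69.375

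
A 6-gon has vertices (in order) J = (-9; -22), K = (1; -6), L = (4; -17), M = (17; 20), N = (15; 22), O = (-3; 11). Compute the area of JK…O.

461

Apply the shoelace (surveyor's) formula: 2A = Σ (x_i·y_{i+1} − x_{i+1}·y_i), indices taken mod 6.
Σ = (76) + (7) + (369) + (74) + (231) + (165) = 922
Area = |Σ|/2 = 461.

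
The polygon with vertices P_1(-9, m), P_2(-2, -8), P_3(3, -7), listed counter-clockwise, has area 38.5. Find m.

The doubled signed area Σ (x_i y_{i+1} − x_{i+1} y_i) is linear in m.
With m=0 it equals 47; the coefficient of m is 5 (from the two edges through P_1).
So 5·m + 47 = 2·38.5 = 77 ⇒ m = 6.

6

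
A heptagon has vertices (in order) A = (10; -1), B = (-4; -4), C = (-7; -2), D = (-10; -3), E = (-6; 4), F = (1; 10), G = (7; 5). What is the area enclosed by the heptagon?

A→B: (10)(-4) − (-4)(-1) = -44
B→C: (-4)(-2) − (-7)(-4) = -20
C→D: (-7)(-3) − (-10)(-2) = 1
D→E: (-10)(4) − (-6)(-3) = -58
E→F: (-6)(10) − (1)(4) = -64
F→G: (1)(5) − (7)(10) = -65
G→A: (7)(-1) − (10)(5) = -57
Σ = -307
Area = |Σ|/2 = 153.5.

153.5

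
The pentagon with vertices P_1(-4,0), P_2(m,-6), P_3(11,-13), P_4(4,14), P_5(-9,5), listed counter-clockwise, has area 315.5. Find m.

-13

Write out the shoelace sum; only the two edges meeting at P_2 involve m:
2·Area = [((-4)·(-6) − m·0) + (m·(-13) − 11·(-6))] + 372
       = -13·m + 462 = 631
⇒ m = -13.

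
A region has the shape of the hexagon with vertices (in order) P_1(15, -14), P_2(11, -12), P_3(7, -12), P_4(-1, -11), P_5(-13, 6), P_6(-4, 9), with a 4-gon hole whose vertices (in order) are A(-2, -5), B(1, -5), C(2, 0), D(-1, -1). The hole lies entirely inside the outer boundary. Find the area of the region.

229

Outer boundary:
Apply the surveyor's formula: 2A = Σ (x_i·y_{i+1} − x_{i+1}·y_i), indices taken mod 6.
Σ = (-26) + (-48) + (-89) + (-149) + (-93) + (-79) = -484
Area = |Σ|/2 = 242.
Hole:
Cross-terms: 15, 10, -2, 3  ⇒  Σ = 26
Area = |Σ|/2 = 13.
Net area = 242 − 13 = 229.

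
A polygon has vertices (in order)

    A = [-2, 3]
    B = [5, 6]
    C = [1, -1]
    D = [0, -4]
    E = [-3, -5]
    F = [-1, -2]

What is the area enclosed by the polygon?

30

Apply the shoelace (surveyor's) formula: 2A = Σ (x_i·y_{i+1} − x_{i+1}·y_i), indices taken mod 6.
A→B: (-2)(6) − (5)(3) = -27
B→C: (5)(-1) − (1)(6) = -11
C→D: (1)(-4) − (0)(-1) = -4
D→E: (0)(-5) − (-3)(-4) = -12
E→F: (-3)(-2) − (-1)(-5) = 1
F→A: (-1)(3) − (-2)(-2) = -7
Σ = -60
Area = |Σ|/2 = 30.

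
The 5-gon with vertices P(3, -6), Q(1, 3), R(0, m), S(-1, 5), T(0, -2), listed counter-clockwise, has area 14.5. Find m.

The doubled signed area Σ (x_i y_{i+1} − x_{i+1} y_i) is linear in m.
With m=0 it equals 23; the coefficient of m is 2 (from the two edges through R).
So 2·m + 23 = 2·14.5 = 29 ⇒ m = 3.

3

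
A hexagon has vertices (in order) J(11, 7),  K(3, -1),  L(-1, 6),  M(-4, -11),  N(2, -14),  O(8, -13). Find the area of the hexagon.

191.5

Apply the shoelace formula: 2A = Σ (x_i·y_{i+1} − x_{i+1}·y_i), indices taken mod 6.
Σ = (-32) + (17) + (35) + (78) + (86) + (199) = 383
Area = |Σ|/2 = 191.5.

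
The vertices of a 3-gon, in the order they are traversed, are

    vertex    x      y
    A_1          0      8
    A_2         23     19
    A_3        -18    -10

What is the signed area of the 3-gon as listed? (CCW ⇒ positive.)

Σ = (-184) + (112) + (-144) = -216
Signed area = Σ/2 = -108 (negative ⇒ clockwise traversal).

-108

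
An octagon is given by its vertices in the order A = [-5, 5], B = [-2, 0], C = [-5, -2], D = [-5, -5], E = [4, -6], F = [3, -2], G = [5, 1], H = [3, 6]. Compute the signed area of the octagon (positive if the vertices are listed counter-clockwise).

Apply the surveyor's formula: 2A = Σ (x_i·y_{i+1} − x_{i+1}·y_i), indices taken mod 8.
A→B: (-5)(0) − (-2)(5) = 10
B→C: (-2)(-2) − (-5)(0) = 4
C→D: (-5)(-5) − (-5)(-2) = 15
D→E: (-5)(-6) − (4)(-5) = 50
E→F: (4)(-2) − (3)(-6) = 10
F→G: (3)(1) − (5)(-2) = 13
G→H: (5)(6) − (3)(1) = 27
H→A: (3)(5) − (-5)(6) = 45
Σ = 174
Signed area = Σ/2 = 87 (positive ⇒ counter-clockwise traversal).

87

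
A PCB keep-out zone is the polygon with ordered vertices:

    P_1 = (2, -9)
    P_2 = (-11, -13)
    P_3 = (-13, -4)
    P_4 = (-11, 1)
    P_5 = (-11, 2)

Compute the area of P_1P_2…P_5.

111.5

Apply the surveyor's formula: 2A = Σ (x_i·y_{i+1} − x_{i+1}·y_i), indices taken mod 5.
Cross-terms: -125, -125, -57, -11, 95  ⇒  Σ = -223
Area = |Σ|/2 = 111.5.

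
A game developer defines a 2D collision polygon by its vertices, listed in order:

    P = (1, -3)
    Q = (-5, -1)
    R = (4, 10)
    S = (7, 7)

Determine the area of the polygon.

66

Apply Gauss's area formula: 2A = Σ (x_i·y_{i+1} − x_{i+1}·y_i), indices taken mod 4.
Cross-terms: -16, -46, -42, -28  ⇒  Σ = -132
Area = |Σ|/2 = 66.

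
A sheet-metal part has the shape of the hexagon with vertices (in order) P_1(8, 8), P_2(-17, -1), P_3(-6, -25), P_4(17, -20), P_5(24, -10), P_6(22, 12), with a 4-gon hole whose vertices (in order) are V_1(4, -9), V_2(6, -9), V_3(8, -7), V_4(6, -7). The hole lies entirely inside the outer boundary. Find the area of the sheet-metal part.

991

Outer boundary:
Apply the shoelace (surveyor's) formula: 2A = Σ (x_i·y_{i+1} − x_{i+1}·y_i), indices taken mod 6.
Σ = (128) + (419) + (545) + (310) + (508) + (80) = 1990
Area = |Σ|/2 = 995.
Hole:
Apply the shoelace formula: 2A = Σ (x_i·y_{i+1} − x_{i+1}·y_i), indices taken mod 4.
V_1→V_2: (4)(-9) − (6)(-9) = 18
V_2→V_3: (6)(-7) − (8)(-9) = 30
V_3→V_4: (8)(-7) − (6)(-7) = -14
V_4→V_1: (6)(-9) − (4)(-7) = -26
Σ = 8
Area = |Σ|/2 = 4.
Net area = 995 − 4 = 991.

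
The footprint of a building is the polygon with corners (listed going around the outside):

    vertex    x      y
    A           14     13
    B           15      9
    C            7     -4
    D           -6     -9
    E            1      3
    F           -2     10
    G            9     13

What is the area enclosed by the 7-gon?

Σ = (-69) + (-123) + (-87) + (-9) + (16) + (-116) + (-65) = -453
Area = |Σ|/2 = 226.5.

226.5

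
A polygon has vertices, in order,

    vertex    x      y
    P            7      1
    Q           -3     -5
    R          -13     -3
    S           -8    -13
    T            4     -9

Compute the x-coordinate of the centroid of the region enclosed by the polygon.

Apply the shoelace formula. First the cross-terms c_i = x_i·y_{i+1} − x_{i+1}·y_i:
  -32, -56, 145, 124, 67  ⇒  2A = 248, A = 124.
Then Σ (x_i + x_{i+1})·c_i = -2036, so x̄ = -2036 / (6·124) = -509/186.

-509/186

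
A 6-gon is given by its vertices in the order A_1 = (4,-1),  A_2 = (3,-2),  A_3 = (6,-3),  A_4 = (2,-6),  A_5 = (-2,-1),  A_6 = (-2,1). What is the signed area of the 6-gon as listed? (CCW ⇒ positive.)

-26

A_1→A_2: (4)(-2) − (3)(-1) = -5
A_2→A_3: (3)(-3) − (6)(-2) = 3
A_3→A_4: (6)(-6) − (2)(-3) = -30
A_4→A_5: (2)(-1) − (-2)(-6) = -14
A_5→A_6: (-2)(1) − (-2)(-1) = -4
A_6→A_1: (-2)(-1) − (4)(1) = -2
Σ = -52
Signed area = Σ/2 = -26 (negative ⇒ clockwise traversal).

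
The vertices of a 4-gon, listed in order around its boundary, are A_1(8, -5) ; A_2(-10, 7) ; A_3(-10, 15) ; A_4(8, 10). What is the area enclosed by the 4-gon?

207

Apply the surveyor's formula: 2A = Σ (x_i·y_{i+1} − x_{i+1}·y_i), indices taken mod 4.
Σ = (6) + (-80) + (-220) + (-120) = -414
Area = |Σ|/2 = 207.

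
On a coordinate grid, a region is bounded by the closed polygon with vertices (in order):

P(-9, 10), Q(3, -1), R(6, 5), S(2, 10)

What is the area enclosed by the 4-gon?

Apply the shoelace (surveyor's) formula: 2A = Σ (x_i·y_{i+1} − x_{i+1}·y_i), indices taken mod 4.
Σ = (-21) + (21) + (50) + (110) = 160
Area = |Σ|/2 = 80.

80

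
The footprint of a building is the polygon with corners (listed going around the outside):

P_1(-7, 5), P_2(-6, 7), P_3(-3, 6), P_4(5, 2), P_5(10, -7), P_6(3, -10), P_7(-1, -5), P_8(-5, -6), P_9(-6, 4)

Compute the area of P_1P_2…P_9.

Apply Gauss's area formula: 2A = Σ (x_i·y_{i+1} − x_{i+1}·y_i), indices taken mod 9.
Σ = (-19) + (-15) + (-36) + (-55) + (-79) + (-25) + (-19) + (-56) + (-2) = -306
Area = |Σ|/2 = 153.

153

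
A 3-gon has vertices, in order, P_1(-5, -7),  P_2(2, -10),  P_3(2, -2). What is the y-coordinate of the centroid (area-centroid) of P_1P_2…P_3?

Apply the shoelace formula. First the cross-terms c_i = x_i·y_{i+1} − x_{i+1}·y_i:
  64, 16, -24  ⇒  2A = 56, A = 28.
Then Σ (y_i + y_{i+1})·c_i = -1064, so ȳ = -1064 / (6·28) = -19/3.

-19/3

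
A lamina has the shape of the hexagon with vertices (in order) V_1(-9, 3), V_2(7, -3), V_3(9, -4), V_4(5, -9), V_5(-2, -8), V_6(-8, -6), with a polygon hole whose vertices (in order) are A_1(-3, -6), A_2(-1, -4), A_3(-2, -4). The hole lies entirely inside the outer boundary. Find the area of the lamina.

Outer boundary:
Apply Gauss's area formula: 2A = Σ (x_i·y_{i+1} − x_{i+1}·y_i), indices taken mod 6.
V_1→V_2: (-9)(-3) − (7)(3) = 6
V_2→V_3: (7)(-4) − (9)(-3) = -1
V_3→V_4: (9)(-9) − (5)(-4) = -61
V_4→V_5: (5)(-8) − (-2)(-9) = -58
V_5→V_6: (-2)(-6) − (-8)(-8) = -52
V_6→V_1: (-8)(3) − (-9)(-6) = -78
Σ = -244
Area = |Σ|/2 = 122.
Hole:
Apply the shoelace formula: 2A = Σ (x_i·y_{i+1} − x_{i+1}·y_i), indices taken mod 3.
Cross-terms: 6, -4, 0  ⇒  Σ = 2
Area = |Σ|/2 = 1.
Net area = 122 − 1 = 121.

121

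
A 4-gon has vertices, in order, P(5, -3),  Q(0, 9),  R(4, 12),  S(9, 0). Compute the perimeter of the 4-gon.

|PQ| = √((-5)² + (12)²) = √169 = 13
|QR| = √((4)² + (3)²) = √25 = 5
|RS| = √((5)² + (-12)²) = √169 = 13
|SP| = √((-4)² + (-3)²) = √25 = 5
Perimeter = 13 + 5 + 13 + 5 = 36.

36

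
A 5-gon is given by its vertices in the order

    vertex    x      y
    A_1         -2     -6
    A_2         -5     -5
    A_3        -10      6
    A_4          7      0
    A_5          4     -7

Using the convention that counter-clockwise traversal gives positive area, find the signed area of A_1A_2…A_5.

-114.5

Cross-terms: -20, -80, -42, -49, -38  ⇒  Σ = -229
Signed area = Σ/2 = -114.5 (negative ⇒ clockwise traversal).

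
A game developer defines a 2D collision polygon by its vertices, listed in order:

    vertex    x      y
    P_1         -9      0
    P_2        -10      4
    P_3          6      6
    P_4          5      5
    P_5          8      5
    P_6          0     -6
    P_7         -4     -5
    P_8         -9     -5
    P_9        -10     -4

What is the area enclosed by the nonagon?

141

Apply the shoelace (surveyor's) formula: 2A = Σ (x_i·y_{i+1} − x_{i+1}·y_i), indices taken mod 9.
P_1→P_2: (-9)(4) − (-10)(0) = -36
P_2→P_3: (-10)(6) − (6)(4) = -84
P_3→P_4: (6)(5) − (5)(6) = 0
P_4→P_5: (5)(5) − (8)(5) = -15
P_5→P_6: (8)(-6) − (0)(5) = -48
P_6→P_7: (0)(-5) − (-4)(-6) = -24
P_7→P_8: (-4)(-5) − (-9)(-5) = -25
P_8→P_9: (-9)(-4) − (-10)(-5) = -14
P_9→P_1: (-10)(0) − (-9)(-4) = -36
Σ = -282
Area = |Σ|/2 = 141.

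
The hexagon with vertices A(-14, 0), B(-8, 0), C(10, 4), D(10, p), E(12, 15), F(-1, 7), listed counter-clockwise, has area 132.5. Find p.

The doubled signed area Σ (x_i y_{i+1} − x_{i+1} y_i) is linear in p.
With p=0 it equals 275; the coefficient of p is -2 (from the two edges through D).
So -2·p + 275 = 2·132.5 = 265 ⇒ p = 5.

5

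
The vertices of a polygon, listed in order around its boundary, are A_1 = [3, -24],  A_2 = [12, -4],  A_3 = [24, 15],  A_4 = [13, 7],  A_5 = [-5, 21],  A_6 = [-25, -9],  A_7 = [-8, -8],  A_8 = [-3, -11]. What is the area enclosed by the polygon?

850

Apply the shoelace (surveyor's) formula: 2A = Σ (x_i·y_{i+1} − x_{i+1}·y_i), indices taken mod 8.
Σ = (276) + (276) + (-27) + (308) + (570) + (128) + (64) + (105) = 1700
Area = |Σ|/2 = 850.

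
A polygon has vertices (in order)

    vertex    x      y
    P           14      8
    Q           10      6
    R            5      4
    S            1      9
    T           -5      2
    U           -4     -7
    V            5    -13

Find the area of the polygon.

Σ = (4) + (10) + (41) + (47) + (43) + (87) + (222) = 454
Area = |Σ|/2 = 227.

227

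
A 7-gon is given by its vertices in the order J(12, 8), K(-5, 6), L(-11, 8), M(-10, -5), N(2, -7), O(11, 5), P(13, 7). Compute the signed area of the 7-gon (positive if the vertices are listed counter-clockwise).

236

Cross-terms: 112, 26, 135, 80, 87, 12, 20  ⇒  Σ = 472
Signed area = Σ/2 = 236 (positive ⇒ counter-clockwise traversal).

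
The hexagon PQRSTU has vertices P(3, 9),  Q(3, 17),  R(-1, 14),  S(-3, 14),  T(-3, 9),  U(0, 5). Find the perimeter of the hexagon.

30

|PQ| = √((0)² + (8)²) = √64 = 8
|QR| = √((-4)² + (-3)²) = √25 = 5
|RS| = √((-2)² + (0)²) = √4 = 2
|ST| = √((0)² + (-5)²) = √25 = 5
|TU| = √((3)² + (-4)²) = √25 = 5
|UP| = √((3)² + (4)²) = √25 = 5
Perimeter = 8 + 5 + 2 + 5 + 5 + 5 = 30.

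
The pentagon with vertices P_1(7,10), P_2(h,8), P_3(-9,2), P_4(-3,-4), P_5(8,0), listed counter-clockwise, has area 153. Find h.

Write out the shoelace sum; only the two edges meeting at P_2 involve h:
2·Area = [(7·8 − h·10) + (h·2 − (-9)·8)] + 154
       = -8·h + 282 = 306
⇒ h = -3.

-3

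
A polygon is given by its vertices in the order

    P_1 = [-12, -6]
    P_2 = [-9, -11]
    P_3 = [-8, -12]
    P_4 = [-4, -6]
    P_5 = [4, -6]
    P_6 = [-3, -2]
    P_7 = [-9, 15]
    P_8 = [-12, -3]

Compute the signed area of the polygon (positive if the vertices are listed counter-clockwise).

Apply the shoelace formula: 2A = Σ (x_i·y_{i+1} − x_{i+1}·y_i), indices taken mod 8.
P_1→P_2: (-12)(-11) − (-9)(-6) = 78
P_2→P_3: (-9)(-12) − (-8)(-11) = 20
P_3→P_4: (-8)(-6) − (-4)(-12) = 0
P_4→P_5: (-4)(-6) − (4)(-6) = 48
P_5→P_6: (4)(-2) − (-3)(-6) = -26
P_6→P_7: (-3)(15) − (-9)(-2) = -63
P_7→P_8: (-9)(-3) − (-12)(15) = 207
P_8→P_1: (-12)(-6) − (-12)(-3) = 36
Σ = 300
Signed area = Σ/2 = 150 (positive ⇒ counter-clockwise traversal).

150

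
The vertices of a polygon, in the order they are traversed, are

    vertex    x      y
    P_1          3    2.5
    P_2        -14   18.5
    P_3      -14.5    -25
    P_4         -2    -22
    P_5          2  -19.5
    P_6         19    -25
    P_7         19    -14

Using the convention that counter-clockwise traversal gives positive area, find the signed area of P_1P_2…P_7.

839.875

Σ = (90.5) + (618.25) + (269) + (83) + (320.5) + (209) + (89.5) = 1679.75
Signed area = Σ/2 = 839.875 (positive ⇒ counter-clockwise traversal).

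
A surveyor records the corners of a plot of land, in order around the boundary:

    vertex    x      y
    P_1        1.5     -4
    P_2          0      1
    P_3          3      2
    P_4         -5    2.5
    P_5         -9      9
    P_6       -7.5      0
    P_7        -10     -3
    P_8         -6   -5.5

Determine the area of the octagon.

Σ = (1.5) + (-3) + (17.5) + (-22.5) + (67.5) + (22.5) + (37) + (32.25) = 152.75
Area = |Σ|/2 = 76.375.

76.375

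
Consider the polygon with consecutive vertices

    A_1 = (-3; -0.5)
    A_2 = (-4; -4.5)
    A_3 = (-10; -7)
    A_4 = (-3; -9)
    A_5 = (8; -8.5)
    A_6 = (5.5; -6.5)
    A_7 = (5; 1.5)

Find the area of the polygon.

99.25

Apply the surveyor's formula: 2A = Σ (x_i·y_{i+1} − x_{i+1}·y_i), indices taken mod 7.
Σ = (11.5) + (-17) + (69) + (97.5) + (-5.25) + (40.75) + (2) = 198.5
Area = |Σ|/2 = 99.25.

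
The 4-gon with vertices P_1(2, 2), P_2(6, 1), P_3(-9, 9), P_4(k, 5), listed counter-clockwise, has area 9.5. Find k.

-3

Write out the shoelace sum; only the two edges meeting at P_4 involve k:
2·Area = [((-9)·5 − k·9) + (k·2 − 2·5)] + 53
       = -7·k + -2 = 19
⇒ k = -3.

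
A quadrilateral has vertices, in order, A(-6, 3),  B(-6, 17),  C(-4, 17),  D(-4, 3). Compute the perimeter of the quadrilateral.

|AB| = √((0)² + (14)²) = √196 = 14
|BC| = √((2)² + (0)²) = √4 = 2
|CD| = √((0)² + (-14)²) = √196 = 14
|DA| = √((-2)² + (0)²) = √4 = 2
Perimeter = 14 + 2 + 14 + 2 = 32.

32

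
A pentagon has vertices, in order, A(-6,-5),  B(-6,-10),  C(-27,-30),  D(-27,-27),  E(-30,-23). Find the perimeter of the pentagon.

|AB| = √((0)² + (-5)²) = √25 = 5
|BC| = √((-21)² + (-20)²) = √841 = 29
|CD| = √((0)² + (3)²) = √9 = 3
|DE| = √((-3)² + (4)²) = √25 = 5
|EA| = √((24)² + (18)²) = √900 = 30
Perimeter = 5 + 29 + 3 + 5 + 30 = 72.

72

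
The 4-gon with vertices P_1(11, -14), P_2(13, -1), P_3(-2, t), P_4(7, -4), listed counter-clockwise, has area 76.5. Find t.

The doubled signed area Σ (x_i y_{i+1} − x_{i+1} y_i) is linear in t.
With t=0 it equals 123; the coefficient of t is 6 (from the two edges through P_3).
So 6·t + 123 = 2·76.5 = 153 ⇒ t = 5.

5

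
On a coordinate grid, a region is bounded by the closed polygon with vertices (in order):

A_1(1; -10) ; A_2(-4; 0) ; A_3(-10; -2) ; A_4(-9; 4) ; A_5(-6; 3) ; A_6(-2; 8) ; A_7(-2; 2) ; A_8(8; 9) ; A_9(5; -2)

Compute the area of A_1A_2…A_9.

Apply the surveyor's formula: 2A = Σ (x_i·y_{i+1} − x_{i+1}·y_i), indices taken mod 9.
A_1→A_2: (1)(0) − (-4)(-10) = -40
A_2→A_3: (-4)(-2) − (-10)(0) = 8
A_3→A_4: (-10)(4) − (-9)(-2) = -58
A_4→A_5: (-9)(3) − (-6)(4) = -3
A_5→A_6: (-6)(8) − (-2)(3) = -42
A_6→A_7: (-2)(2) − (-2)(8) = 12
A_7→A_8: (-2)(9) − (8)(2) = -34
A_8→A_9: (8)(-2) − (5)(9) = -61
A_9→A_1: (5)(-10) − (1)(-2) = -48
Σ = -266
Area = |Σ|/2 = 133.

133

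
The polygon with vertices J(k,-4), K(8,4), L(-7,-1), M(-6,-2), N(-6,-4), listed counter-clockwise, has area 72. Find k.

6

Write out the shoelace sum; only the two edges meeting at J involve k:
2·Area = [((-6)·(-4) − k·(-4)) + (k·4 − 8·(-4))] + 40
       = 8·k + 96 = 144
⇒ k = 6.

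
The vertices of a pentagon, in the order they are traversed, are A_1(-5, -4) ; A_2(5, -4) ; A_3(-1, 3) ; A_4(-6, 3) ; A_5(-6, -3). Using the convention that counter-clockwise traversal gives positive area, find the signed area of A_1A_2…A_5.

Apply the shoelace (surveyor's) formula: 2A = Σ (x_i·y_{i+1} − x_{i+1}·y_i), indices taken mod 5.
Σ = (40) + (11) + (15) + (36) + (9) = 111
Signed area = Σ/2 = 55.5 (positive ⇒ counter-clockwise traversal).

55.5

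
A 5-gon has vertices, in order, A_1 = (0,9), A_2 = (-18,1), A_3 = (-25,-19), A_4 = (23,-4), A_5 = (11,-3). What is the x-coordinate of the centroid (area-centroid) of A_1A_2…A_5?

-257/45

Apply the shoelace (surveyor's) formula. First the cross-terms c_i = x_i·y_{i+1} − x_{i+1}·y_i:
  162, 367, 537, -25, 99  ⇒  2A = 1140, A = 570.
Then Σ (x_i + x_{i+1})·c_i = -19532, so x̄ = -19532 / (6·570) = -257/45.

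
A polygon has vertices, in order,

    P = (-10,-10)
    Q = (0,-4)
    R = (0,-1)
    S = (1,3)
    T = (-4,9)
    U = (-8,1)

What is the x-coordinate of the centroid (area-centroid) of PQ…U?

Apply the shoelace formula. First the cross-terms c_i = x_i·y_{i+1} − x_{i+1}·y_i:
  40, 0, 1, 21, 68, 90  ⇒  2A = 220, A = 110.
Then Σ (x_i + x_{i+1})·c_i = -2898, so x̄ = -2898 / (6·110) = -483/110.

-483/110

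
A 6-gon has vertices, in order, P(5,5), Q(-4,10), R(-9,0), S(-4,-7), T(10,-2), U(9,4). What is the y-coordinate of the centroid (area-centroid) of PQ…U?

Apply the shoelace formula. First the cross-terms c_i = x_i·y_{i+1} − x_{i+1}·y_i:
  70, 90, 63, 78, 58, 25  ⇒  2A = 384, A = 192.
Then Σ (y_i + y_{i+1})·c_i = 1148, so ȳ = 1148 / (6·192) = 287/288.

287/288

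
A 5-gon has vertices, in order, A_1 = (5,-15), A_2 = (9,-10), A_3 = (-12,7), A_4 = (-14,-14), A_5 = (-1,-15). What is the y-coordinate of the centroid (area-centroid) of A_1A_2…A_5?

Apply the shoelace formula. First the cross-terms c_i = x_i·y_{i+1} − x_{i+1}·y_i:
  85, -57, 266, 196, 90  ⇒  2A = 580, A = 290.
Then Σ (y_i + y_{i+1})·c_i = -12200, so ȳ = -12200 / (6·290) = -610/87.

-610/87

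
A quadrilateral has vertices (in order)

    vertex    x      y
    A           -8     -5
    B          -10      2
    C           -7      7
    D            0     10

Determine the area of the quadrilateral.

Apply the shoelace formula: 2A = Σ (x_i·y_{i+1} − x_{i+1}·y_i), indices taken mod 4.
A→B: (-8)(2) − (-10)(-5) = -66
B→C: (-10)(7) − (-7)(2) = -56
C→D: (-7)(10) − (0)(7) = -70
D→A: (0)(-5) − (-8)(10) = 80
Σ = -112
Area = |Σ|/2 = 56.

56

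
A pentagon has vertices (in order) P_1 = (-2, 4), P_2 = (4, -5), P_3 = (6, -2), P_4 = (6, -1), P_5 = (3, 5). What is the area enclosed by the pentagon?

38.5

Apply Gauss's area formula: 2A = Σ (x_i·y_{i+1} − x_{i+1}·y_i), indices taken mod 5.
Σ = (-6) + (22) + (6) + (33) + (22) = 77
Area = |Σ|/2 = 38.5.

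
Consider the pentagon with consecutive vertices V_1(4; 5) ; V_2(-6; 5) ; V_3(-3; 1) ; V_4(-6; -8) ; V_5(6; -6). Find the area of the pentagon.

113.5

Apply Gauss's area formula: 2A = Σ (x_i·y_{i+1} − x_{i+1}·y_i), indices taken mod 5.
Σ = (50) + (9) + (30) + (84) + (54) = 227
Area = |Σ|/2 = 113.5.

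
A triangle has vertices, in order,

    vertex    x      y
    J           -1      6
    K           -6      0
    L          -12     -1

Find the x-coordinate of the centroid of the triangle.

-19/3

Apply the shoelace formula. First the cross-terms c_i = x_i·y_{i+1} − x_{i+1}·y_i:
  36, 6, -73  ⇒  2A = -31, A = -15.5.
Then Σ (x_i + x_{i+1})·c_i = 589, so x̄ = 589 / (6·(-15.5)) = -19/3.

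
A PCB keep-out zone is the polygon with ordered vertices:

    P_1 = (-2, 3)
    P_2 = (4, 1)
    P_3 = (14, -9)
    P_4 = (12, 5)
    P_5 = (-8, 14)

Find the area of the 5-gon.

Cross-terms: -14, -50, 178, 208, 4  ⇒  Σ = 326
Area = |Σ|/2 = 163.

163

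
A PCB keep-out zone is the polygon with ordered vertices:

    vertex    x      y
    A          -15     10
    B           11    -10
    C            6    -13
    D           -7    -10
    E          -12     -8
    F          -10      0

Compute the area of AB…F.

219

Σ = (40) + (-83) + (-151) + (-64) + (-80) + (-100) = -438
Area = |Σ|/2 = 219.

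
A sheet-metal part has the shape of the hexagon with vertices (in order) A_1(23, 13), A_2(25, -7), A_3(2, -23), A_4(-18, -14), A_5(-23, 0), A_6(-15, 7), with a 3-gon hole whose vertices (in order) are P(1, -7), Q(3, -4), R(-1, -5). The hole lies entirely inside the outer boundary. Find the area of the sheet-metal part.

1159

Outer boundary:
Cross-terms: -486, -561, -442, -322, -161, -356  ⇒  Σ = -2328
Area = |Σ|/2 = 1164.
Hole:
Cross-terms: 17, -19, 12  ⇒  Σ = 10
Area = |Σ|/2 = 5.
Net area = 1164 − 5 = 1159.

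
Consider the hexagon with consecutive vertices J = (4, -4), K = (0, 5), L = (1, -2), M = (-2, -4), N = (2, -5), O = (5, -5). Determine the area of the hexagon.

20

Apply the shoelace formula: 2A = Σ (x_i·y_{i+1} − x_{i+1}·y_i), indices taken mod 6.
Σ = (20) + (-5) + (-8) + (18) + (15) + (0) = 40
Area = |Σ|/2 = 20.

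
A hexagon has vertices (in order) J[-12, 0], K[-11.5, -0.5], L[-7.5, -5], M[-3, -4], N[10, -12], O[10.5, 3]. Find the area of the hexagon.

171.375

Cross-terms: 6, 53.75, 15, 76, 156, 36  ⇒  Σ = 342.75
Area = |Σ|/2 = 171.375.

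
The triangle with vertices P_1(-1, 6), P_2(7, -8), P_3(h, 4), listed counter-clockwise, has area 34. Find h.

5

Write out the shoelace sum; only the two edges meeting at P_3 involve h:
2·Area = [(7·4 − h·(-8)) + (h·6 − (-1)·4)] + -34
       = 14·h + -2 = 68
⇒ h = 5.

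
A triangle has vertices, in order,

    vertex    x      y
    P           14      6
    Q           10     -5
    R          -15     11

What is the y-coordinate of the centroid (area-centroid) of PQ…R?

4

Apply the shoelace formula. First the cross-terms c_i = x_i·y_{i+1} − x_{i+1}·y_i:
  -130, 35, -244  ⇒  2A = -339, A = -169.5.
Then Σ (y_i + y_{i+1})·c_i = -4068, so ȳ = -4068 / (6·(-169.5)) = 4.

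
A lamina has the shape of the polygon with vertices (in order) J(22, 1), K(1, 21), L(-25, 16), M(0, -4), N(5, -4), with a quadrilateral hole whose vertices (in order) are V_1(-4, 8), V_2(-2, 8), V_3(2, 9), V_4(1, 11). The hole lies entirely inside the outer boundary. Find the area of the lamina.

600

Outer boundary:
Σ = (461) + (541) + (100) + (20) + (93) = 1215
Area = |Σ|/2 = 607.5.
Hole:
Apply the surveyor's formula: 2A = Σ (x_i·y_{i+1} − x_{i+1}·y_i), indices taken mod 4.
V_1→V_2: (-4)(8) − (-2)(8) = -16
V_2→V_3: (-2)(9) − (2)(8) = -34
V_3→V_4: (2)(11) − (1)(9) = 13
V_4→V_1: (1)(8) − (-4)(11) = 52
Σ = 15
Area = |Σ|/2 = 7.5.
Net area = 607.5 − 7.5 = 600.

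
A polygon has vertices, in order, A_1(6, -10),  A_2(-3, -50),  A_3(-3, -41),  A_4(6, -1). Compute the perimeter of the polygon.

|A_1A_2| = √((-9)² + (-40)²) = √1681 = 41
|A_2A_3| = √((0)² + (9)²) = √81 = 9
|A_3A_4| = √((9)² + (40)²) = √1681 = 41
|A_4A_1| = √((0)² + (-9)²) = √81 = 9
Perimeter = 41 + 9 + 41 + 9 = 100.

100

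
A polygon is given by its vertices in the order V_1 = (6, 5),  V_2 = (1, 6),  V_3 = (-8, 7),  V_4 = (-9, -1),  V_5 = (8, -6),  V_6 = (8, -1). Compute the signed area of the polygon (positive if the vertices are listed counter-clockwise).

Cross-terms: 31, 55, 71, 62, 40, 46  ⇒  Σ = 305
Signed area = Σ/2 = 152.5 (positive ⇒ counter-clockwise traversal).

152.5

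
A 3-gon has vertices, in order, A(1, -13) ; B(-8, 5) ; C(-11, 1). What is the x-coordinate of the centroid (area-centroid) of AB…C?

-6

Apply the surveyor's formula. First the cross-terms c_i = x_i·y_{i+1} − x_{i+1}·y_i:
  -99, 47, 142  ⇒  2A = 90, A = 45.
Then Σ (x_i + x_{i+1})·c_i = -1620, so x̄ = -1620 / (6·45) = -6.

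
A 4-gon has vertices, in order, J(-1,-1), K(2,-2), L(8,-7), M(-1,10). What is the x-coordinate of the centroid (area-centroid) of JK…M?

Apply Gauss's area formula. First the cross-terms c_i = x_i·y_{i+1} − x_{i+1}·y_i:
  4, 2, 73, 11  ⇒  2A = 90, A = 45.
Then Σ (x_i + x_{i+1})·c_i = 513, so x̄ = 513 / (6·45) = 1.9.

1.9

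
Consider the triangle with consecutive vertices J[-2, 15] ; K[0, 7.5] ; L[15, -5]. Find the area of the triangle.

43.75

Apply the surveyor's formula: 2A = Σ (x_i·y_{i+1} − x_{i+1}·y_i), indices taken mod 3.
Cross-terms: -15, -112.5, 215  ⇒  Σ = 87.5
Area = |Σ|/2 = 43.75.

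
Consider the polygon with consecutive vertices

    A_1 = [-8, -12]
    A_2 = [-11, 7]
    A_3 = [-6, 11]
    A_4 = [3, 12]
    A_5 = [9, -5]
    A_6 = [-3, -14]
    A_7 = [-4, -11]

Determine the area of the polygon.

349.5

Σ = (-188) + (-79) + (-105) + (-123) + (-141) + (-23) + (-40) = -699
Area = |Σ|/2 = 349.5.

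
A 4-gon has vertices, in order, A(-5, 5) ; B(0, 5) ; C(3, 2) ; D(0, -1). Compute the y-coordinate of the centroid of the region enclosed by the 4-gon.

Apply the shoelace formula. First the cross-terms c_i = x_i·y_{i+1} − x_{i+1}·y_i:
  -25, -15, -3, -5  ⇒  2A = -48, A = -24.
Then Σ (y_i + y_{i+1})·c_i = -378, so ȳ = -378 / (6·(-24)) = 2.625.

2.625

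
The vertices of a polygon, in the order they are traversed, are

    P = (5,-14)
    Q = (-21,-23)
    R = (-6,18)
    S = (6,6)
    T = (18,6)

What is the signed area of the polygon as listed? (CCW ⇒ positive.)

Apply Gauss's area formula: 2A = Σ (x_i·y_{i+1} − x_{i+1}·y_i), indices taken mod 5.
Σ = (-409) + (-516) + (-144) + (-72) + (-282) = -1423
Signed area = Σ/2 = -711.5 (negative ⇒ clockwise traversal).

-711.5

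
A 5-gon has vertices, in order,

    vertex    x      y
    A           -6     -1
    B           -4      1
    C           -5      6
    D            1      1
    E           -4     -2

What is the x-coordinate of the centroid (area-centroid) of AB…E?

-389/138

Apply Gauss's area formula. First the cross-terms c_i = x_i·y_{i+1} − x_{i+1}·y_i:
  -10, -19, -11, 2, -8  ⇒  2A = -46, A = -23.
Then Σ (x_i + x_{i+1})·c_i = 389, so x̄ = 389 / (6·(-23)) = -389/138.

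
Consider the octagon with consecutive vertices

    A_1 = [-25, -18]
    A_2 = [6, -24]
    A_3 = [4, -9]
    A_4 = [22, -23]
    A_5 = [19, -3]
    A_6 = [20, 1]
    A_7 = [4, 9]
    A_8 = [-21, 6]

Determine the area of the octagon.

A_1→A_2: (-25)(-24) − (6)(-18) = 708
A_2→A_3: (6)(-9) − (4)(-24) = 42
A_3→A_4: (4)(-23) − (22)(-9) = 106
A_4→A_5: (22)(-3) − (19)(-23) = 371
A_5→A_6: (19)(1) − (20)(-3) = 79
A_6→A_7: (20)(9) − (4)(1) = 176
A_7→A_8: (4)(6) − (-21)(9) = 213
A_8→A_1: (-21)(-18) − (-25)(6) = 528
Σ = 2223
Area = |Σ|/2 = 1111.5.

1111.5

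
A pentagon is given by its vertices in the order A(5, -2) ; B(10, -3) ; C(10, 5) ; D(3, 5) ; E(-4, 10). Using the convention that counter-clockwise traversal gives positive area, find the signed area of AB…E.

64

Cross-terms: 5, 80, 35, 50, -42  ⇒  Σ = 128
Signed area = Σ/2 = 64 (positive ⇒ counter-clockwise traversal).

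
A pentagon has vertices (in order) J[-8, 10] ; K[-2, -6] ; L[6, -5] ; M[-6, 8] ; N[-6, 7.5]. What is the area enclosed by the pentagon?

67.5

Apply the shoelace (surveyor's) formula: 2A = Σ (x_i·y_{i+1} − x_{i+1}·y_i), indices taken mod 5.
Σ = (68) + (46) + (18) + (3) + (0) = 135
Area = |Σ|/2 = 67.5.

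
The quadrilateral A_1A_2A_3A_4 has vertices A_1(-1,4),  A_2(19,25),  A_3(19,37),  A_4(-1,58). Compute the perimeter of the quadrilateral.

|A_1A_2| = √((20)² + (21)²) = √841 = 29
|A_2A_3| = √((0)² + (12)²) = √144 = 12
|A_3A_4| = √((-20)² + (21)²) = √841 = 29
|A_4A_1| = √((0)² + (-54)²) = √2916 = 54
Perimeter = 29 + 12 + 29 + 54 = 124.

124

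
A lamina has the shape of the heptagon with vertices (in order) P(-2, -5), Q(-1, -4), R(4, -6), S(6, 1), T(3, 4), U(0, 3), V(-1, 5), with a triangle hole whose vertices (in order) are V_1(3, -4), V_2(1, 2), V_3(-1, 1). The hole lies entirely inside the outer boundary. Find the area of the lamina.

49.5

Outer boundary:
Σ = (3) + (22) + (40) + (21) + (9) + (3) + (15) = 113
Area = |Σ|/2 = 56.5.
Hole:
Cross-terms: 10, 3, 1  ⇒  Σ = 14
Area = |Σ|/2 = 7.
Net area = 56.5 − 7 = 49.5.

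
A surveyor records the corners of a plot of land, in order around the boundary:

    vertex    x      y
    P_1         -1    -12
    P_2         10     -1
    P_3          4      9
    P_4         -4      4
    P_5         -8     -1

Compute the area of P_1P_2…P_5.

199

Apply Gauss's area formula: 2A = Σ (x_i·y_{i+1} − x_{i+1}·y_i), indices taken mod 5.
Cross-terms: 121, 94, 52, 36, 95  ⇒  Σ = 398
Area = |Σ|/2 = 199.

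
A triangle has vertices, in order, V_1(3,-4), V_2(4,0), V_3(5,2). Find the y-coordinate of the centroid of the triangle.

-2/3

Apply the shoelace formula. First the cross-terms c_i = x_i·y_{i+1} − x_{i+1}·y_i:
  16, 8, -26  ⇒  2A = -2, A = -1.
Then Σ (y_i + y_{i+1})·c_i = 4, so ȳ = 4 / (6·(-1)) = -2/3.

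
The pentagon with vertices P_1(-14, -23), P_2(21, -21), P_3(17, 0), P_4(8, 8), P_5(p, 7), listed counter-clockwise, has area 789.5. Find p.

-5

The doubled signed area Σ (x_i y_{i+1} − x_{i+1} y_i) is linear in p.
With p=0 it equals 1424; the coefficient of p is -31 (from the two edges through P_5).
So -31·p + 1424 = 2·789.5 = 1579 ⇒ p = -5.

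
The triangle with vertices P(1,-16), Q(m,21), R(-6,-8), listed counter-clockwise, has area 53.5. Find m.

The doubled signed area Σ (x_i y_{i+1} − x_{i+1} y_i) is linear in m.
With m=0 it equals 251; the coefficient of m is 8 (from the two edges through Q).
So 8·m + 251 = 2·53.5 = 107 ⇒ m = -18.

-18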